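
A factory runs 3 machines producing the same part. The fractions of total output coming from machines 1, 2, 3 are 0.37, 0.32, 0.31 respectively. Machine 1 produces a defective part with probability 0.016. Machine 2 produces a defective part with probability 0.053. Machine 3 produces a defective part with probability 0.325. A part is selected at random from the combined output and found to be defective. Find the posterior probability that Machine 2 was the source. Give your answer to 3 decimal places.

P(defective|M1) = 0.016; P(defective|M2) = 0.053; P(defective|M3) = 0.325.
Prior × likelihood for each source: 0.37·0.016=0.005920, 0.32·0.053=0.01696, 0.31·0.325=0.1008. Summing gives P(defective) = 0.12363.
P(Machine 2 | defective) = 0.01696 / 0.12363 = 0.137.

Posterior probability ≈ 0.137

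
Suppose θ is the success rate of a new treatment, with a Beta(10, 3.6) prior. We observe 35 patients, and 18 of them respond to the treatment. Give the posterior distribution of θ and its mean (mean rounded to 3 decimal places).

Posterior: Beta(28, 20.6); mean ≈ 0.576

The binomial likelihood is conjugate to the Beta prior: with 18 successes and 17 failures, the posterior is Beta(10+18, 3.6+17) = Beta(28, 20.6).
Posterior mean = α/(α+β) = 28/48.6 = 0.576.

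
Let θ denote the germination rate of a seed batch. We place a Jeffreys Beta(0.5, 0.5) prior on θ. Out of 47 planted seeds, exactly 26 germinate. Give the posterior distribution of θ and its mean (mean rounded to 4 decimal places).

Posterior: Beta(26.5, 21.5); mean ≈ 0.5521

Observing 26 successes and 21 failures updates Beta(0.5, 0.5) by adding the success and failure counts to the two shape parameters: α = 0.5+26 = 26.5, β = 0.5+21 = 21.5.
Posterior mean = α/(α+β) = 26.5/48 = 0.5521.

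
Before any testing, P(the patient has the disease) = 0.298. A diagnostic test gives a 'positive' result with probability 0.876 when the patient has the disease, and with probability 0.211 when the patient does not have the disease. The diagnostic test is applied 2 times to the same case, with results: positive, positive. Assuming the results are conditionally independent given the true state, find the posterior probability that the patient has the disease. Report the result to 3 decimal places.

Let H be the event that the patient has the disease; start with P(H) = 0.298. P('positive'|H) = 0.876, P('positive'|¬H) = 0.211.
Update on result 1 ('positive'): P(H) ← 0.876·0.2980 / (0.876·0.2980 + 0.211·0.7020) = 0.26105/0.40917 = 0.6380.
Update on result 2 ('positive'): P(H) ← 0.876·0.6380 / (0.876·0.6380 + 0.211·0.3620) = 0.55888/0.63527 = 0.8798.

Posterior P(H) ≈ 0.880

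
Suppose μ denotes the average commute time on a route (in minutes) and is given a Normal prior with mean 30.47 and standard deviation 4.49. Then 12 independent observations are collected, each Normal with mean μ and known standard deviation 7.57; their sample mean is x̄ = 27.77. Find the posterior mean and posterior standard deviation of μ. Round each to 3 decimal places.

With known σ, the Normal prior is conjugate. Weight on the data is w = (n/σ²)/(n/σ² + 1/τ₀²) = 0.209406/(0.209406+0.0496029) = 0.80849.
Posterior mean = w·x̄ + (1−w)·μ₀ = 0.80849·27.77 + 0.19151·30.47 = 28.287. Posterior variance = 1/(0.209406+0.0496029) = 3.86087, so SD = 1.965.

Posterior mean ≈ 28.287; posterior SD ≈ 1.965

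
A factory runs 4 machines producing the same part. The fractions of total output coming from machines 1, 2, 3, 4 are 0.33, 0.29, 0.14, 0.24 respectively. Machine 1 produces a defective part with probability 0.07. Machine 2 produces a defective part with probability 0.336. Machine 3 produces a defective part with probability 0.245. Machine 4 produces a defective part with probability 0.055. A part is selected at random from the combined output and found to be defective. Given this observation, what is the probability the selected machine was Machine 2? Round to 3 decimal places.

Tabulate prior·likelihood by source: [1] prior 0.33, lik 0.07, product 0.02310; [2] prior 0.29, lik 0.336, product 0.09744; [3] prior 0.14, lik 0.245, product 0.03430; [4] prior 0.24, lik 0.055, product 0.01320.
Normalizing constant = 0.16804; the posterior for Machine 2 is its product over the sum, 0.09744/0.16804 = 0.580.

Posterior probability ≈ 0.580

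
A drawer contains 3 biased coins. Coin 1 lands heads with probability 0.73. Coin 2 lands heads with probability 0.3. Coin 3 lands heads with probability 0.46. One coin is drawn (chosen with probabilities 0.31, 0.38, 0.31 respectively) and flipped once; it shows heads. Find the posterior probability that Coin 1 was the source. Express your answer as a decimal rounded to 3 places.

P(heads|C1) = 0.73; P(heads|C2) = 0.3; P(heads|C3) = 0.46.
Prior × likelihood for each source: 0.31·0.73=0.2263, 0.38·0.3=0.1140, 0.31·0.46=0.1426. Summing gives P(heads) = 0.48290.
P(Coin 1 | heads) = 0.2263 / 0.48290 = 0.469.

Posterior probability ≈ 0.469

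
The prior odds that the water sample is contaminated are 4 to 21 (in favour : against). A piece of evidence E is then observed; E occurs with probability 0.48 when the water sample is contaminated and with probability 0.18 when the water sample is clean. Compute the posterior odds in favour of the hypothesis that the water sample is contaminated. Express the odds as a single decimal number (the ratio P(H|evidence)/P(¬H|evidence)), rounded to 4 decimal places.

Posterior odds ≈ 0.5079

Prior odds = 4/21 = 0.19048. In log-odds, ln(0.19048) = -1.6582.
Add log likelihood ratio: ln(2.6667) = 0.98083.
Posterior log-odds = -0.67740, so posterior odds = exp(-0.67740) = 0.50794.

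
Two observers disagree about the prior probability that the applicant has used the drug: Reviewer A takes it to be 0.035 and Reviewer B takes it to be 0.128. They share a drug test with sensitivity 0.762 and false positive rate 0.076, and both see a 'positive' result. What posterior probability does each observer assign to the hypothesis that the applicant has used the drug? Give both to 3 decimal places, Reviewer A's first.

P('+'|H) = 0.762, P('+'|¬H) = 0.076.
Reviewer A: numerator 0.762·0.035 = 0.026670; evidence = 0.026670+0.076·0.965 = 0.10001; posterior = 0.267.
Reviewer B: numerator 0.762·0.128 = 0.097536; evidence = 0.097536+0.076·0.872 = 0.16381; posterior = 0.595.

Reviewer A: 0.267; Reviewer B: 0.595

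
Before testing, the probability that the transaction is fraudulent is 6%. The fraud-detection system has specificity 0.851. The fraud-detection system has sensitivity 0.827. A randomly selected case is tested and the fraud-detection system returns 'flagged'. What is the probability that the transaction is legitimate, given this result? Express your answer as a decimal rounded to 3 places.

P(¬H | E) ≈ 0.738

Let H be the event that the transaction is fraudulent. P(H) = 0.06, so P(¬H) = 0.94. With E the 'flagged' result, P(E|H) = 0.827 and P(E|¬H) = 0.149.
P(E) = 0.827·0.06 + 0.149·0.94 = 0.049620 + 0.14006 = 0.18968.
By Bayes' theorem, P(H|E) = 0.049620 / 0.18968 = 0.262. Hence P(¬H|E) = 1 − 0.262 = 0.738.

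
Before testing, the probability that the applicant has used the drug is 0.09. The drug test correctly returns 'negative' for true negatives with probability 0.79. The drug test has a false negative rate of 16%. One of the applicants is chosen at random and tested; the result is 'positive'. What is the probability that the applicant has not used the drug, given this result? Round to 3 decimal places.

P(¬H | E) ≈ 0.717

Let H be the event that the applicant has used the drug. P(H) = 0.09, so P(¬H) = 0.91. With E the 'positive' result, P(E|H) = 0.84 and P(E|¬H) = 0.21.
P(E) = 0.84·0.09 + 0.21·0.91 = 0.075600 + 0.19110 = 0.26670.
By Bayes' theorem, P(H|E) = 0.075600 / 0.26670 = 0.283. Hence P(¬H|E) = 1 − 0.283 = 0.717.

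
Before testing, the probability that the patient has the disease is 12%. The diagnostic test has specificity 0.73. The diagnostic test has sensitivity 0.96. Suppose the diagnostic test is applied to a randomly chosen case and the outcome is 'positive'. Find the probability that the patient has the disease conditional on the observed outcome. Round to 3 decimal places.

Let H be the event that the patient has the disease. P(H) = 0.12, so P(¬H) = 0.88. With E the 'positive' result, P(E|H) = 0.96 and P(E|¬H) = 0.27.
P(E) = 0.96·0.12 + 0.27·0.88 = 0.11520 + 0.23760 = 0.35280.
By Bayes' theorem, P(H|E) = 0.11520 / 0.35280 = 0.327.

P(H | E) ≈ 0.327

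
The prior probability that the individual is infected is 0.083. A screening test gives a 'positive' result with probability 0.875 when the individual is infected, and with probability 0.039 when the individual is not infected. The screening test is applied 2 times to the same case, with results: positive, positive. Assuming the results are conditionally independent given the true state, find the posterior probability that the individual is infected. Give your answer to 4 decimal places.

Posterior P(H) ≈ 0.9785

Let H be the event that the individual is infected; start with P(H) = 0.083. P('positive'|H) = 0.875, P('positive'|¬H) = 0.039.
Update on result 1 ('positive'): P(H) ← 0.875·0.0830 / (0.875·0.0830 + 0.039·0.9170) = 0.072625/0.10839 = 0.6700.
Update on result 2 ('positive'): P(H) ← 0.875·0.6700 / (0.875·0.6700 + 0.039·0.3300) = 0.58629/0.59916 = 0.9785.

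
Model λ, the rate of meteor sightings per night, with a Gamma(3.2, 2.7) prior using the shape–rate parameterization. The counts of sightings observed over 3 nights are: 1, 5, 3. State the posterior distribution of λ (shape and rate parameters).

Total count ∑xᵢ = 9 over n = 3 nights.
Gamma is conjugate to the Poisson likelihood: posterior is Gamma(shape = 3.2+9 = 12.2, rate = 2.7+3 = 5.7).

Posterior: Gamma(shape=12.2, rate=5.7)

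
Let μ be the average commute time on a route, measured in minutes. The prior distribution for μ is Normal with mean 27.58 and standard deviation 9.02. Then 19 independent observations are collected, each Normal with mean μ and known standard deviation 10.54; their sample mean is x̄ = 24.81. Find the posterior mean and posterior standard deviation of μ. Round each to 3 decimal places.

Prior precision 1/τ₀² = 1/9.02² = 0.0122910; data precision n/σ² = 19/10.54² = 0.171030.
Posterior precision = 0.0122910 + 0.171030 = 0.183321, giving posterior SD = 1/√0.183321 = 2.336.
Posterior mean = (0.0122910·27.58 + 0.171030·24.81) / 0.183321 = 24.996.

Posterior mean ≈ 24.996; posterior SD ≈ 2.336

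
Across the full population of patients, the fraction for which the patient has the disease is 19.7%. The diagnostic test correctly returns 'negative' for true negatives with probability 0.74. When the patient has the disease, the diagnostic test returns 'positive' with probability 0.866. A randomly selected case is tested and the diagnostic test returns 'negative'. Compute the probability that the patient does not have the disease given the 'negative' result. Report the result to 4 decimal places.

Write H for 'the patient has the disease'. Prior odds H:¬H = 0.197/0.803 = 0.24533. For the 'negative' outcome, the likelihood ratio is 0.134/0.74 = 0.18108.
Posterior odds = 0.24533 × 0.18108 = 0.044425, so P(H|E) = 0.044425/(1+0.044425) = 0.0425. Then P(¬H|E) = 1 − 0.0425 = 0.9575.

P(¬H | E) ≈ 0.9575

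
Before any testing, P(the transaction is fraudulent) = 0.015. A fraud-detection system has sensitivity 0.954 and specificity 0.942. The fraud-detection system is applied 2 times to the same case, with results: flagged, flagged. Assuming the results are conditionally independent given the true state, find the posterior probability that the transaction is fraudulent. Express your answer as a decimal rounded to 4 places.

Posterior P(H) ≈ 0.8047

Let H be the event that the transaction is fraudulent; start with P(H) = 0.015. P('flagged'|H) = 0.954, P('flagged'|¬H) = 0.058.
Update on result 1 ('flagged'): P(H) ← 0.954·0.0150 / (0.954·0.0150 + 0.058·0.9850) = 0.014310/0.071440 = 0.2003.
Update on result 2 ('flagged'): P(H) ← 0.954·0.2003 / (0.954·0.2003 + 0.058·0.7997) = 0.19109/0.23748 = 0.8047.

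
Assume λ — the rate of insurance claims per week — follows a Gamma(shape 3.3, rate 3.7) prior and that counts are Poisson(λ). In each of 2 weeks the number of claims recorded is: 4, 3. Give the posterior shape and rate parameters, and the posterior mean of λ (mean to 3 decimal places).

Posterior: Gamma(shape=10.3, rate=5.7); mean ≈ 1.807

Total count ∑xᵢ = 7 over n = 2 weeks.
Gamma is conjugate to the Poisson likelihood: posterior is Gamma(shape = 3.3+7 = 10.3, rate = 3.7+2 = 5.7).
E[λ | data] = 10.3/5.7 = 1.807.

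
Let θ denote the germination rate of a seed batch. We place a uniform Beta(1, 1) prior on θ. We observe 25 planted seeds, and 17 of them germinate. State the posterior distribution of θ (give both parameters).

Observing 17 successes and 8 failures updates Beta(1, 1) by adding the success and failure counts to the two shape parameters: α = 1+17 = 18, β = 1+8 = 9.

Posterior: Beta(18, 9)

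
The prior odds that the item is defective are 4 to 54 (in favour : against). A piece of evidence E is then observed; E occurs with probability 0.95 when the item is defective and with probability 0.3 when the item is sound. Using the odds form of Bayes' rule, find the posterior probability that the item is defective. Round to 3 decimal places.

Prior odds = 4/54 = 0.074074. In log-odds, ln(0.074074) = -2.6027.
Add log likelihood ratio: ln(3.1667) = 1.1527.
Posterior log-odds = -1.4500, so posterior odds = exp(-1.4500) = 0.23457. Converting, P(H|E) = 0.23457/1.2346 = 0.190.

Posterior probability ≈ 0.190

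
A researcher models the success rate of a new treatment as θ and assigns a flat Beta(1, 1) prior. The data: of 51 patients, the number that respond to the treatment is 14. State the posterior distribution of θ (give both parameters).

The binomial likelihood is conjugate to the Beta prior: with 14 successes and 37 failures, the posterior is Beta(1+14, 1+37) = Beta(15, 38).

Posterior: Beta(15, 38)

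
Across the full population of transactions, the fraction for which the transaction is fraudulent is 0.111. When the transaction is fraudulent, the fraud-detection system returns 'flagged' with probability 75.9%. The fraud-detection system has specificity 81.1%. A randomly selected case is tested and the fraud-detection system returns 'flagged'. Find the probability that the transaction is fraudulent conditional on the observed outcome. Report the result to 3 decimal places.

Write H for 'the transaction is fraudulent'. Prior odds H:¬H = 0.111/0.889 = 0.12486. For the 'flagged' outcome, the likelihood ratio is 0.759/0.189 = 4.0159.
Posterior odds = 0.12486 × 4.0159 = 0.50142, so P(H|E) = 0.50142/(1+0.50142) = 0.334.

P(H | E) ≈ 0.334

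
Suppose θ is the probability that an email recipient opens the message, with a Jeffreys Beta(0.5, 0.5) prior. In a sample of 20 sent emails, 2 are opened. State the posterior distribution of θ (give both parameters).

Posterior: Beta(2.5, 18.5)

Observing 2 successes and 18 failures updates Beta(0.5, 0.5) by adding the success and failure counts to the two shape parameters: α = 0.5+2 = 2.5, β = 0.5+18 = 18.5.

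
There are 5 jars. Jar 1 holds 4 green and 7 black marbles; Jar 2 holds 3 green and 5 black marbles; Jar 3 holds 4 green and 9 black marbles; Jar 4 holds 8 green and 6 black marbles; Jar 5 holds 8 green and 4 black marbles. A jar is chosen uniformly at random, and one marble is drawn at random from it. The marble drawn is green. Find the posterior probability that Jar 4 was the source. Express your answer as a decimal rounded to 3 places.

P(green|Jar 1) = 0.3636; P(green|Jar 2) = 0.375; P(green|Jar 3) = 0.3077; P(green|Jar 4) = 0.5714; P(green|Jar 5) = 0.6667.
Prior × likelihood for each source: 0.2·0.3636=0.07273, 0.2·0.375=0.07500, 0.2·0.3077=0.06154, 0.2·0.5714=0.1143, 0.2·0.6667=0.1333. Summing gives P(green) = 0.45688.
P(Jar 4 | green) = 0.1143 / 0.45688 = 0.250.

Posterior probability ≈ 0.250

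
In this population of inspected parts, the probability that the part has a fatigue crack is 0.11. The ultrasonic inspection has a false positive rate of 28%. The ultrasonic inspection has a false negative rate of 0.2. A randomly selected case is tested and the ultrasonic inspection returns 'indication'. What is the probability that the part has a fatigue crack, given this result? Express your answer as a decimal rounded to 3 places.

Write H for 'the part has a fatigue crack'. Prior odds H:¬H = 0.11/0.89 = 0.12360. For the 'indication' outcome, the likelihood ratio is 0.8/0.28 = 2.8571.
Posterior odds = 0.12360 × 2.8571 = 0.35313, so P(H|E) = 0.35313/(1+0.35313) = 0.261.

P(H | E) ≈ 0.261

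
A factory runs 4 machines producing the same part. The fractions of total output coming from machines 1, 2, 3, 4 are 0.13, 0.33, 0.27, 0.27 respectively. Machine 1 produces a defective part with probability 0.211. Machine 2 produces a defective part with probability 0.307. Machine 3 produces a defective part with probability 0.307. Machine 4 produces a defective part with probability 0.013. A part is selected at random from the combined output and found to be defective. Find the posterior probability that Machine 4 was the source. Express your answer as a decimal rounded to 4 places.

Posterior probability ≈ 0.0163

P(defective|M1) = 0.211; P(defective|M2) = 0.307; P(defective|M3) = 0.307; P(defective|M4) = 0.013.
Prior × likelihood for each source: 0.13·0.211=0.02743, 0.33·0.307=0.1013, 0.27·0.307=0.08289, 0.27·0.013=0.003510. Summing gives P(defective) = 0.21514.
P(Machine 4 | defective) = 0.003510 / 0.21514 = 0.0163.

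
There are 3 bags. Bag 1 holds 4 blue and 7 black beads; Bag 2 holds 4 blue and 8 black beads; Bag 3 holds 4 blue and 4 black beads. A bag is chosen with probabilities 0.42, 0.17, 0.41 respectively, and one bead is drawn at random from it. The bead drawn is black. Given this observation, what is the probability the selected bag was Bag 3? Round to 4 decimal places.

Posterior probability ≈ 0.3501

P(black|Bag 1) = 0.6364; P(black|Bag 2) = 0.6667; P(black|Bag 3) = 0.5.
Prior × likelihood for each source: 0.42·0.6364=0.2673, 0.17·0.6667=0.1133, 0.41·0.5=0.2050. Summing gives P(black) = 0.58561.
P(Bag 3 | black) = 0.2050 / 0.58561 = 0.3501.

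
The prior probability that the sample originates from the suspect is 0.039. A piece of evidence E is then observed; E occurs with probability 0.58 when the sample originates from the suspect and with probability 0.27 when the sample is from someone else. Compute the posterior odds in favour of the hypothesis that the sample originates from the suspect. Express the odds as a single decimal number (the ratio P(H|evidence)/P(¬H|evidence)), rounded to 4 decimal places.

Prior odds = 0.039/(1−0.039) = 0.040583.
Likelihood ratio for E = 0.58/0.27 = 2.1481.
Posterior odds = prior odds × LR = 0.087178.

Posterior odds ≈ 0.0872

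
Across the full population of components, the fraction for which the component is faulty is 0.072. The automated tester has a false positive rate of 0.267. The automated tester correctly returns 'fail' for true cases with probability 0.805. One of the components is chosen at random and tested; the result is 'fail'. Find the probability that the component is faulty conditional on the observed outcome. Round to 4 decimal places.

P(H | E) ≈ 0.1896

Let H be the event that the component is faulty. P(H) = 0.072, so P(¬H) = 0.928. With E the 'fail' result, P(E|H) = 0.805 and P(E|¬H) = 0.267.
P(E) = 0.805·0.072 + 0.267·0.928 = 0.057960 + 0.24778 = 0.30574.
By Bayes' theorem, P(H|E) = 0.057960 / 0.30574 = 0.1896.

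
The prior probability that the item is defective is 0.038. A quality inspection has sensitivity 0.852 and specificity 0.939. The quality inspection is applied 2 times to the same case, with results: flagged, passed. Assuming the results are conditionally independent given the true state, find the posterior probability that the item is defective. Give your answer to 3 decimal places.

Posterior P(H) ≈ 0.080

Let H be the event that the item is defective; start with P(H) = 0.038. P('flagged'|H) = 0.852, P('flagged'|¬H) = 0.061.
Update on result 1 ('flagged'): P(H) ← 0.852·0.0380 / (0.852·0.0380 + 0.061·0.9620) = 0.032376/0.091058 = 0.3556.
Update on result 2 ('passed'): P(H) ← 0.148·0.3556 / (0.148·0.3556 + 0.939·0.6444) = 0.052622/0.65776 = 0.0800.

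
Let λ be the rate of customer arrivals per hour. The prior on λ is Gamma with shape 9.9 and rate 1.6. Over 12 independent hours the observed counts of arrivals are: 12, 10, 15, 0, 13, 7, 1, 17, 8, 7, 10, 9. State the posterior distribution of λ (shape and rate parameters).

The Poisson likelihood adds the total count to the shape and the number of exposure periods to the rate. Here ∑xᵢ = 109 and n = 12, so shape 9.9→118.9 and rate 1.6→13.6.

Posterior: Gamma(shape=118.9, rate=13.6)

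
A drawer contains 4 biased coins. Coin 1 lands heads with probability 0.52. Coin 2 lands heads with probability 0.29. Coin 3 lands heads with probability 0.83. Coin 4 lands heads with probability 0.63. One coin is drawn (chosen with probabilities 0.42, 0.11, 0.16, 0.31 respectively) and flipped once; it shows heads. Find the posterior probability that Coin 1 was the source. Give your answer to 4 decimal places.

Tabulate prior·likelihood by source: [1] prior 0.42, lik 0.52, product 0.2184; [2] prior 0.11, lik 0.29, product 0.03190; [3] prior 0.16, lik 0.83, product 0.1328; [4] prior 0.31, lik 0.63, product 0.1953.
Normalizing constant = 0.57840; the posterior for Coin 1 is its product over the sum, 0.2184/0.57840 = 0.3776.

Posterior probability ≈ 0.3776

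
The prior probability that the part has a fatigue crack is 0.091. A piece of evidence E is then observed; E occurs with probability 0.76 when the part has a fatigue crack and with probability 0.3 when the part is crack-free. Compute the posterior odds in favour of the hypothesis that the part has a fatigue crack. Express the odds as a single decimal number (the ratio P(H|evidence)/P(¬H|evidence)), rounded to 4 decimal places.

Prior odds = 0.091/(1−0.091) = 0.10011.
Likelihood ratio for E = 0.76/0.3 = 2.5333.
Posterior odds = prior odds × LR = 0.25361.

Posterior odds ≈ 0.2536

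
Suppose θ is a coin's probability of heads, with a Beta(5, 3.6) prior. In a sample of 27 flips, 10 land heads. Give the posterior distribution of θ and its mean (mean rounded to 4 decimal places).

Posterior: Beta(15, 20.6); mean ≈ 0.4213

The binomial likelihood is conjugate to the Beta prior: with 10 successes and 17 failures, the posterior is Beta(5+10, 3.6+17) = Beta(15, 20.6).
E[θ | data] = 15/(15+20.6) = 0.4213.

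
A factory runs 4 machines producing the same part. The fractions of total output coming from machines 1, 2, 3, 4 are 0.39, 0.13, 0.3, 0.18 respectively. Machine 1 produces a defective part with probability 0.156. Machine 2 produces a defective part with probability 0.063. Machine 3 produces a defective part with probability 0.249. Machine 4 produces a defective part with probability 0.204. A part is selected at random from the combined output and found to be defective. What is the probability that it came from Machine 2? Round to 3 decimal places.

P(defective|M1) = 0.156; P(defective|M2) = 0.063; P(defective|M3) = 0.249; P(defective|M4) = 0.204.
Prior × likelihood for each source: 0.39·0.156=0.06084, 0.13·0.063=0.008190, 0.3·0.249=0.07470, 0.18·0.204=0.03672. Summing gives P(defective) = 0.18045.
P(Machine 2 | defective) = 0.008190 / 0.18045 = 0.045.

Posterior probability ≈ 0.045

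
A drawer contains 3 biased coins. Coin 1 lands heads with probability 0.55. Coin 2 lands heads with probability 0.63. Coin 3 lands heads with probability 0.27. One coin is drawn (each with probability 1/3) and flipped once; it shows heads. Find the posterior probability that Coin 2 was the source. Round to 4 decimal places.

P(heads|C1) = 0.55; P(heads|C2) = 0.63; P(heads|C3) = 0.27.
Prior × likelihood for each source: 0.333333·0.55=0.1833, 0.333333·0.63=0.2100, 0.333333·0.27=0.09000. Summing gives P(heads) = 0.48333.
P(Coin 2 | heads) = 0.2100 / 0.48333 = 0.4345.

Posterior probability ≈ 0.4345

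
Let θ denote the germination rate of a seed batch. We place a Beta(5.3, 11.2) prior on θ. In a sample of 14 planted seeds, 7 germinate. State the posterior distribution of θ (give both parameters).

The binomial likelihood is conjugate to the Beta prior: with 7 successes and 7 failures, the posterior is Beta(5.3+7, 11.2+7) = Beta(12.3, 18.2).

Posterior: Beta(12.3, 18.2)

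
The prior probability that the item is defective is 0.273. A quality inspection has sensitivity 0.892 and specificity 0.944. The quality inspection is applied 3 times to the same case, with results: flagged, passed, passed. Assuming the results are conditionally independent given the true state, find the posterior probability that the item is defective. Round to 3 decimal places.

Let H be the event that the item is defective; start with P(H) = 0.273. P('flagged'|H) = 0.892, P('flagged'|¬H) = 0.056.
Update on result 1 ('flagged'): P(H) ← 0.892·0.2730 / (0.892·0.2730 + 0.056·0.7270) = 0.24352/0.28423 = 0.8568.
Update on result 2 ('passed'): P(H) ← 0.108·0.8568 / (0.108·0.8568 + 0.944·0.1432) = 0.092530/0.22775 = 0.4063.
Update on result 3 ('passed'): P(H) ← 0.108·0.4063 / (0.108·0.4063 + 0.944·0.5937) = 0.043879/0.60434 = 0.0726.

Posterior P(H) ≈ 0.073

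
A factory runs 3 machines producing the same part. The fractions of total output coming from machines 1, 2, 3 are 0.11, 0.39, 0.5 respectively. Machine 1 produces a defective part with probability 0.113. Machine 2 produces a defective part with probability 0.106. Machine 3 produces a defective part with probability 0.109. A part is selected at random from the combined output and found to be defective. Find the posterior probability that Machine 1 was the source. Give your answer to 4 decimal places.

Tabulate prior·likelihood by source: [1] prior 0.11, lik 0.113, product 0.01243; [2] prior 0.39, lik 0.106, product 0.04134; [3] prior 0.5, lik 0.109, product 0.05450.
Normalizing constant = 0.10827; the posterior for Machine 1 is its product over the sum, 0.01243/0.10827 = 0.1148.

Posterior probability ≈ 0.1148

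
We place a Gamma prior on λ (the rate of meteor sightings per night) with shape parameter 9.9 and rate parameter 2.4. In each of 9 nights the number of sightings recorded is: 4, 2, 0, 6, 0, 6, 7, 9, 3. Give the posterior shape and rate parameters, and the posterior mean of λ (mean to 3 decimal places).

Posterior: Gamma(shape=46.9, rate=11.4); mean ≈ 4.114

The Poisson likelihood adds the total count to the shape and the number of exposure periods to the rate. Here ∑xᵢ = 37 and n = 9, so shape 9.9→46.9 and rate 2.4→11.4.
E[λ | data] = 46.9/11.4 = 4.114.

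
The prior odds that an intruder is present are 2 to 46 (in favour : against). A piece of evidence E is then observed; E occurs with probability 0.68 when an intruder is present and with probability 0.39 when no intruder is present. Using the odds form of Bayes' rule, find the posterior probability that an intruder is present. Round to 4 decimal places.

Posterior probability ≈ 0.0705

Prior odds = 2/46 = 0.043478. In log-odds, ln(0.043478) = -3.1355.
Add log likelihood ratio: ln(1.7436) = 0.55595.
Posterior log-odds = -2.5795, so posterior odds = exp(-2.5795) = 0.075808. Converting, P(H|E) = 0.075808/1.0758 = 0.0705.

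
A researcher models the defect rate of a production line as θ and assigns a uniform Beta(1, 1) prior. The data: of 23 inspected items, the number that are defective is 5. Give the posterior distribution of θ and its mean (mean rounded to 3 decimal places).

Posterior: Beta(6, 19); mean ≈ 0.240

Observing 5 successes and 18 failures updates Beta(1, 1) by adding the success and failure counts to the two shape parameters: α = 1+5 = 6, β = 1+18 = 19.
E[θ | data] = 6/(6+19) = 0.240.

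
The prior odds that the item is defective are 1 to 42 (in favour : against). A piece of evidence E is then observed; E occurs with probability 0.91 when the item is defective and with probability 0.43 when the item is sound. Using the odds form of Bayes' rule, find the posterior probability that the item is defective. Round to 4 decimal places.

Posterior probability ≈ 0.0480

Prior odds = 1/42 = 0.023810.
Likelihood ratio for E = 0.91/0.43 = 2.1163.
Posterior odds = prior odds × LR = 0.050388.
Posterior probability = odds/(1+odds) = 0.050388/1.0504 = 0.0480.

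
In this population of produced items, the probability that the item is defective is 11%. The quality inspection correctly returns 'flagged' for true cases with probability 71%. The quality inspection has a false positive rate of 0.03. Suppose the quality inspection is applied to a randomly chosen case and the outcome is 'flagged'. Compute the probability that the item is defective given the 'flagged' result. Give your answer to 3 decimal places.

Let H be the event that the item is defective. P(H) = 0.11, so P(¬H) = 0.89. With E the 'flagged' result, P(E|H) = 0.71 and P(E|¬H) = 0.03.
P(E) = 0.71·0.11 + 0.03·0.89 = 0.078100 + 0.026700 = 0.10480.
By Bayes' theorem, P(H|E) = 0.078100 / 0.10480 = 0.745.

P(H | E) ≈ 0.745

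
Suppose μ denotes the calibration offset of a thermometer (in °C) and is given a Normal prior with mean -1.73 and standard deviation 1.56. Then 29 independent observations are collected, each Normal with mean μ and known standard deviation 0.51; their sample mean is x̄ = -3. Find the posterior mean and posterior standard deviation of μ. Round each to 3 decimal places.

Prior precision 1/τ₀² = 1/1.56² = 0.410914; data precision n/σ² = 29/0.51² = 111.496.
Posterior precision = 0.410914 + 111.496 = 111.906, giving posterior SD = 1/√111.906 = 0.095.
Posterior mean = (0.410914·-1.73 + 111.496·-3) / 111.906 = -2.995.

Posterior mean ≈ -2.995; posterior SD ≈ 0.095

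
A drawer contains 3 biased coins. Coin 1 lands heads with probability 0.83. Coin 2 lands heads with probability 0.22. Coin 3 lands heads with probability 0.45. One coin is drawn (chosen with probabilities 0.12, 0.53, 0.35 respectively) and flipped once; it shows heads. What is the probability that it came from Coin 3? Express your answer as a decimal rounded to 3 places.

Tabulate prior·likelihood by source: [1] prior 0.12, lik 0.83, product 0.09960; [2] prior 0.53, lik 0.22, product 0.1166; [3] prior 0.35, lik 0.45, product 0.1575.
Normalizing constant = 0.37370; the posterior for Coin 3 is its product over the sum, 0.1575/0.37370 = 0.421.

Posterior probability ≈ 0.421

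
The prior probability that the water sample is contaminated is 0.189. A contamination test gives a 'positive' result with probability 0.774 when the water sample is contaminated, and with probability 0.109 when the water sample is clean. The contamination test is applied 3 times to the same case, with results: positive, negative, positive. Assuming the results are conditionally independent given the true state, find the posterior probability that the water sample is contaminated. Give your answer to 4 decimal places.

Let H be the event that the water sample is contaminated; start with P(H) = 0.189. P('positive'|H) = 0.774, P('positive'|¬H) = 0.109.
Update on result 1 ('positive'): P(H) ← 0.774·0.1890 / (0.774·0.1890 + 0.109·0.8110) = 0.14629/0.23468 = 0.6233.
Update on result 2 ('negative'): P(H) ← 0.226·0.6233 / (0.226·0.6233 + 0.891·0.3767) = 0.14087/0.47649 = 0.2956.
Update on result 3 ('positive'): P(H) ← 0.774·0.2956 / (0.774·0.2956 + 0.109·0.7044) = 0.22883/0.30561 = 0.7488.

Posterior P(H) ≈ 0.7488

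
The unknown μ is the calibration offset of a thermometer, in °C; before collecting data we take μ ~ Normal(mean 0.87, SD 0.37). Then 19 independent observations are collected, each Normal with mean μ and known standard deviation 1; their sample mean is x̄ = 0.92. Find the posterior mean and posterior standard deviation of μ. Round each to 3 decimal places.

Prior precision 1/τ₀² = 1/0.37² = 7.30460; data precision n/σ² = 19/1² = 19.0000.
Posterior precision = 7.30460 + 19.0000 = 26.3046, giving posterior SD = 1/√26.3046 = 0.195.
Posterior mean = (7.30460·0.87 + 19.0000·0.92) / 26.3046 = 0.906.

Posterior mean ≈ 0.906; posterior SD ≈ 0.195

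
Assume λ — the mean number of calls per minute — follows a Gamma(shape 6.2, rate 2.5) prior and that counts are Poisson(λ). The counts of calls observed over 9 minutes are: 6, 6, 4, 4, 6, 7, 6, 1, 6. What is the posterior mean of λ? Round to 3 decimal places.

Posterior mean ≈ 4.539

Total count ∑xᵢ = 46 over n = 9 minutes.
Gamma is conjugate to the Poisson likelihood: posterior is Gamma(shape = 6.2+46 = 52.2, rate = 2.5+9 = 11.5).
E[λ | data] = 52.2/11.5 = 4.539.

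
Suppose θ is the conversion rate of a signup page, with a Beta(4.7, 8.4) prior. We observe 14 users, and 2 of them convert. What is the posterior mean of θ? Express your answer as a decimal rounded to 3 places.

Posterior mean ≈ 0.247

The binomial likelihood is conjugate to the Beta prior: with 2 successes and 12 failures, the posterior is Beta(4.7+2, 8.4+12) = Beta(6.7, 20.4).
Posterior mean = α/(α+β) = 6.7/27.1 = 0.247.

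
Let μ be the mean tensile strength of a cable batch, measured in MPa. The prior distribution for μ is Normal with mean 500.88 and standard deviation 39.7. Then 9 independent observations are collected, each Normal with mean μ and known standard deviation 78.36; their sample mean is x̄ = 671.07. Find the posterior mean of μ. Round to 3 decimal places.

Posterior mean ≈ 619.655

Prior precision 1/τ₀² = 1/39.7² = 0.00063448; data precision n/σ² = 9/78.36² = 0.00146573.
Posterior precision = 0.00063448 + 0.00146573 = 0.00210021.
Posterior mean = (0.00063448·500.88 + 0.00146573·671.07) / 0.00210021 = 619.655.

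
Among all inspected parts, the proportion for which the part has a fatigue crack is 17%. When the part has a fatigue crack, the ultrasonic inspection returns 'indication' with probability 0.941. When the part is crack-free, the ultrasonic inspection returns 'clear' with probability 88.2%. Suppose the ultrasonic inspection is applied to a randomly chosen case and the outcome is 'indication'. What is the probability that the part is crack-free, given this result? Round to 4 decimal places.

Write H for 'the part has a fatigue crack'. Prior odds H:¬H = 0.17/0.83 = 0.20482. For the 'indication' outcome, the likelihood ratio is 0.941/0.118 = 7.9746.
Posterior odds = 0.20482 × 7.9746 = 1.6333, so P(H|E) = 1.6333/(1+1.6333) = 0.6203. Then P(¬H|E) = 1 − 0.6203 = 0.3797.

P(¬H | E) ≈ 0.3797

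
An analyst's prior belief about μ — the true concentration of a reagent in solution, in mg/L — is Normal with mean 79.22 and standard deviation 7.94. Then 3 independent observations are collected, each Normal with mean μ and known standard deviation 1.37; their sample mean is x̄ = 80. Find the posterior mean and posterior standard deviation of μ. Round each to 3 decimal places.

Posterior mean ≈ 79.992; posterior SD ≈ 0.787

With known σ, the Normal prior is conjugate. Weight on the data is w = (n/σ²)/(n/σ² + 1/τ₀²) = 1.59838/(1.59838+0.0158620) = 0.99017.
Posterior mean = w·x̄ + (1−w)·μ₀ = 0.99017·80 + 0.0098263·79.22 = 79.992. Posterior variance = 1/(1.59838+0.0158620) = 0.619486, so SD = 0.787.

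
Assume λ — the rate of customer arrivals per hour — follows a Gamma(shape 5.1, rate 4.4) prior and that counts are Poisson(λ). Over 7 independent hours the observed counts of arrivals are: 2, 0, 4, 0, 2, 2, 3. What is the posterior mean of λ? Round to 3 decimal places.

Posterior mean ≈ 1.588

The Poisson likelihood adds the total count to the shape and the number of exposure periods to the rate. Here ∑xᵢ = 13 and n = 7, so shape 5.1→18.1 and rate 4.4→11.4.
Posterior mean = shape/rate = 18.1/11.4 = 1.588.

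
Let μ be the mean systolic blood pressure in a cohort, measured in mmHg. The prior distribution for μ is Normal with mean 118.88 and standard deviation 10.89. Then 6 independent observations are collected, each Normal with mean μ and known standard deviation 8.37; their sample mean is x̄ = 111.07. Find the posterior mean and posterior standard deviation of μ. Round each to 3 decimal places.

Prior precision 1/τ₀² = 1/10.89² = 0.00843226; data precision n/σ² = 6/8.37² = 0.0856447.
Posterior precision = 0.00843226 + 0.0856447 = 0.0940769, giving posterior SD = 1/√0.0940769 = 3.260.
Posterior mean = (0.00843226·118.88 + 0.0856447·111.07) / 0.0940769 = 111.770.

Posterior mean ≈ 111.770; posterior SD ≈ 3.260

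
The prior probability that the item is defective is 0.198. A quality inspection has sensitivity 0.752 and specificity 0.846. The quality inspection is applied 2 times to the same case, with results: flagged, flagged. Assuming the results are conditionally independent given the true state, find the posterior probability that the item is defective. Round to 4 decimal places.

Posterior P(H) ≈ 0.8548

With H the event that the item is defective, the joint likelihood of the observed sequence is P(data|H) = 0.752·0.752 = 0.56550 and P(data|¬H) = 0.154·0.154 = 0.023716.
Bayes: P(H|data) = 0.198·0.56550 / (0.198·0.56550 + 0.802·0.023716) = 0.11197/0.13099 = 0.8548.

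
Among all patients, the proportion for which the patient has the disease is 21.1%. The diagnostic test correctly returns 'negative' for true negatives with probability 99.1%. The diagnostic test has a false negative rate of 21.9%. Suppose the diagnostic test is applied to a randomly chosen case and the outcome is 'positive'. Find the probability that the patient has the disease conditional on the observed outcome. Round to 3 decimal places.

P(H | E) ≈ 0.959

Write H for 'the patient has the disease'. Prior odds H:¬H = 0.211/0.789 = 0.26743. For the 'positive' outcome, the likelihood ratio is 0.781/0.009 = 86.778.
Posterior odds = 0.26743 × 86.778 = 23.207, so P(H|E) = 23.207/(1+23.207) = 0.959.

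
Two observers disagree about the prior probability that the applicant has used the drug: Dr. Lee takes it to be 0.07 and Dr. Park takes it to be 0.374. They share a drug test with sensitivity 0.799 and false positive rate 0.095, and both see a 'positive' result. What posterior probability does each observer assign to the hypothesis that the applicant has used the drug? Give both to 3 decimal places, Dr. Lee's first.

P('+'|H) = 0.799, P('+'|¬H) = 0.095.
Dr. Lee: numerator 0.799·0.07 = 0.055930; evidence = 0.055930+0.095·0.93 = 0.14428; posterior = 0.388.
Dr. Park: numerator 0.799·0.374 = 0.29883; evidence = 0.29883+0.095·0.626 = 0.35830; posterior = 0.834.

Dr. Lee: 0.388; Dr. Park: 0.834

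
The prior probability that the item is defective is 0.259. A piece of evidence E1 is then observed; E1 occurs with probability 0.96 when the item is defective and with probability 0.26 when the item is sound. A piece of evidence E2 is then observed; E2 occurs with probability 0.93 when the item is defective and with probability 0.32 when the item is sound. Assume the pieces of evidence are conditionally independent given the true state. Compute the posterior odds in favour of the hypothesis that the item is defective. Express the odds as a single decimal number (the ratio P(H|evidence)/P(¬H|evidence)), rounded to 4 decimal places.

Posterior odds ≈ 3.7507

Prior odds = 0.259/(1−0.259) = 0.34953. In log-odds, ln(0.34953) = -1.0512.
Add log likelihood ratios: ln(3.6923) + ln(2.9062) = 2.3731.
Posterior log-odds = 1.3219, so posterior odds = exp(1.3219) = 3.7507.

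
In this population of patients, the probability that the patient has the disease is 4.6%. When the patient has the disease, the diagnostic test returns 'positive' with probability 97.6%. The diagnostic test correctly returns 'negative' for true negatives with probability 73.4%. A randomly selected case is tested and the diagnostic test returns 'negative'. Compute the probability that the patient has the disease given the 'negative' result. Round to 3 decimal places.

Write H for 'the patient has the disease'. Prior odds H:¬H = 0.046/0.954 = 0.048218. For the 'negative' outcome, the likelihood ratio is 0.024/0.734 = 0.032698.
Posterior odds = 0.048218 × 0.032698 = 0.0015766, so P(H|E) = 0.0015766/(1+0.0015766) = 0.002.

P(H | E) ≈ 0.002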